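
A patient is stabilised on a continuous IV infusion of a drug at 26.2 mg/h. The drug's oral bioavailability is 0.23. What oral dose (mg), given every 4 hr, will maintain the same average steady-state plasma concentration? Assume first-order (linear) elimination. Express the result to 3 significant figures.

456 mg

To maintain the same Css, the systemic dosing rate must be unchanged: F·D/τ = infusion rate.
D = rate × τ / F = 26.2 × 4 / 0.23 = 455.7 mg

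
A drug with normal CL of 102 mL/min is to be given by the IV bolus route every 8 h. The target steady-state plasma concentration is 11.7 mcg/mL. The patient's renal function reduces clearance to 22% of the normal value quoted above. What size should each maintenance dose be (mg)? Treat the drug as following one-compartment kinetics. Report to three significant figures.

126 mg

Convert clearance: 102 mL/min × 60 min/h ÷ 1000 mL/L = 6.120 L/h
Patient clearance = 0.22 × 6.120 = 1.346 L/h
At steady state, dose per interval replaces the amount cleared in that interval: D/τ = CL·Css.
D = CL × Css × τ = 1.346 × 11.7 × 8 = 126.0 mg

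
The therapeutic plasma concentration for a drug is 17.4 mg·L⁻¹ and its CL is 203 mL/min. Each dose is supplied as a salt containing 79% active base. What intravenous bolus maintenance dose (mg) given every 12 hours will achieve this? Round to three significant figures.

CL = 203 mL/min = 203 × 0.06 = 12.18 L/h
At steady state, dose per interval replaces the amount cleared in that interval: S·D/τ = CL·Css.
D = CL × Css × τ / S = 12.18 × 17.4 × 12 / 0.79 = 3219 mg

3220 mg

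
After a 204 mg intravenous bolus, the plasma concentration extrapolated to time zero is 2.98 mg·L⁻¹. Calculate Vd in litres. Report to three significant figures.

68.5 L

Immediately after an IV bolus, C₀ = Dose / Vd, so Vd = Dose / C₀.
Vd = 204 / 2.98 = 68.46 L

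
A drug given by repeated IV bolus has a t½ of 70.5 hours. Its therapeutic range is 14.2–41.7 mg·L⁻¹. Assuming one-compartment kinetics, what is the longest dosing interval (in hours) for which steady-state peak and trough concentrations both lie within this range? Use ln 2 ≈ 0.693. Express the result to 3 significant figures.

k = 0.693 / t½ = 0.693 / 70.5 = 0.009830 h⁻¹
Between IV bolus doses, concentration decays as C = C₀·e^(−kτ), so C_peak/C_trough = e^(kτ).
τ_max = ln(C_peak/C_trough) / k = ln(41.7/14.2) / 0.009830 = 1.077 / 0.009830 = 109.6 h

110 h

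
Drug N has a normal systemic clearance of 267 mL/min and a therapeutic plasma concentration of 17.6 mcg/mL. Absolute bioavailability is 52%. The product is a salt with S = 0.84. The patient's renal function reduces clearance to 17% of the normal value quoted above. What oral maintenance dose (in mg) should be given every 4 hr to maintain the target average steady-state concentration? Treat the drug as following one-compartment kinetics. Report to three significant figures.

439 mg

CL = 267 mL/min = 267 × 0.06 = 16.02 L/h
Patient clearance = 0.17 × 16.02 = 2.723 L/h
D = CL × Css × τ / F / S = 2.723 × 17.6 × 4 / 0.52 / 0.84 = 438.9 mg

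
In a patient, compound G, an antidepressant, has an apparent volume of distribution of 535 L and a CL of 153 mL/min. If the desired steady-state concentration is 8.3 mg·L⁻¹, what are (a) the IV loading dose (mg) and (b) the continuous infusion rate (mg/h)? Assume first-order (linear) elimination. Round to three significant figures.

Loading: fill Vd to C_target → 535.0 L × 8.3 mg/L = 4441 mg
CL = 153 mL/min × 60/1000 = 9.180 L/h
Maintenance: replace elimination → rate = CL × Css = 9.180 × 8.3 = 76.19 mg/h

(a) 4440 mg; (b) 76.2 mg/h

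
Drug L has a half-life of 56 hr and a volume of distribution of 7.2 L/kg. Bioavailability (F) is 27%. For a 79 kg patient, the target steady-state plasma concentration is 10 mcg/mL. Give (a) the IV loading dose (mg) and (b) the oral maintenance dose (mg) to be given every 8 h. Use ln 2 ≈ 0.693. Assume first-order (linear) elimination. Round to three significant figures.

(a) 5690 mg; (b) 2090 mg

Vd = 7.2 L/kg × 79 kg = 568.8 L
LD = Vd × C = 568.8 × 10 = 5688 mg
CL = 0.693 × Vd / t½ = 0.693 × 568.8 / 56 = 7.039 L/h
D = CL × Css × τ / F = 7.039 × 10 × 8 / 0.27 = 2086 mg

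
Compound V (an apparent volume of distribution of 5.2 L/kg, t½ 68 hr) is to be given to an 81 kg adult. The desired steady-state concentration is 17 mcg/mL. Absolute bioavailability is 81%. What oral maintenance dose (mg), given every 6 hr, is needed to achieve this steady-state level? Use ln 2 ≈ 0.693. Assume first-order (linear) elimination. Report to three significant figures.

541 mg

Vd = 5.2 L/kg × 81 kg = 421.2 L
CL = 0.693 × Vd / t½ = 0.693 × 421.2 / 68 = 4.293 L/h
D = CL × Css × τ / F = 4.293 × 17 × 6 / 0.81 = 540.6 mg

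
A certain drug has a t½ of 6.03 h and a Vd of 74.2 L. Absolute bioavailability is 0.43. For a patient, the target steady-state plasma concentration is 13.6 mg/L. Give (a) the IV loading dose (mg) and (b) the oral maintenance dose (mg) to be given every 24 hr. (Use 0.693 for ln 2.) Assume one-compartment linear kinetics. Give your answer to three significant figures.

(a) 1010 mg; (b) 6470 mg

LD = Vd × C = 74.20 × 13.6 = 1009 mg
CL = 0.693 × Vd / t½ = 0.693 × 74.20 / 6.03 = 8.527 L/h
D = CL × Css × τ / F = 8.527 × 13.6 × 24 / 0.43 = 6473 mg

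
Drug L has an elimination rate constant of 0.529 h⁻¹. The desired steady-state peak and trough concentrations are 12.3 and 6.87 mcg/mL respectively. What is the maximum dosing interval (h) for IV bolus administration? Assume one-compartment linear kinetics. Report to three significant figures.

1.10 h

Between IV bolus doses, concentration decays as C = C₀·e^(−kτ), so C_peak/C_trough = e^(kτ).
τ_max = ln(C_peak/C_trough) / k = ln(12.3/6.87) / 0.5290 = 0.5824 / 0.5290 = 1.101 h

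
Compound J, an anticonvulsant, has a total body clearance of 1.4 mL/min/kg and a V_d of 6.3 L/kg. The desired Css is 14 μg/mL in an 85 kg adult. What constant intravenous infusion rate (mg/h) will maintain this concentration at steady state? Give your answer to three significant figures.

CL = 1.4 mL/min/kg × 85 kg = 119.0 mL/min = 119.0 × 60/1000 = 7.140 L/h
Vd does not affect the maintenance rate; only clearance governs steady-state input.
R₀ = 7.140 × 14 = 99.96 mg/h

100 mg/h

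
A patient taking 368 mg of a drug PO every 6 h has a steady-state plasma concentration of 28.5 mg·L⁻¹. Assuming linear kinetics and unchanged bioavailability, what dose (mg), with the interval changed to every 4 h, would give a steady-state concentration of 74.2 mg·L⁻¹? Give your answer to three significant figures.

For first-order elimination, Css ∝ F·D/(CL·τ); F and CL are unchanged, so Css ∝ D/τ.
D₂ = D₁ × (Css,target / Css,current) × (τ₂/τ₁) = 368 × (74.2/28.5) × (4/6) = 638.7 mg

639 mg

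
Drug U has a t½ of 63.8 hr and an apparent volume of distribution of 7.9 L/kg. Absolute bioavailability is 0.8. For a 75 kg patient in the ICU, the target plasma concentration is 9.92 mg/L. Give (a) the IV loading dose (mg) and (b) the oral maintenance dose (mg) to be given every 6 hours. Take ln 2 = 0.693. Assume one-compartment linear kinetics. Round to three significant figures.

Vd = 7.9 L/kg × 75 kg = 592.5 L
LD = Vd × C = 592.5 × 9.92 = 5878 mg
CL = 0.693 × Vd / t½ = 0.693 × 592.5 / 63.8 = 6.436 L/h
D = CL × Css × τ / F = 6.436 × 9.92 × 6 / 0.8 = 478.8 mg

(a) 5880 mg; (b) 479 mg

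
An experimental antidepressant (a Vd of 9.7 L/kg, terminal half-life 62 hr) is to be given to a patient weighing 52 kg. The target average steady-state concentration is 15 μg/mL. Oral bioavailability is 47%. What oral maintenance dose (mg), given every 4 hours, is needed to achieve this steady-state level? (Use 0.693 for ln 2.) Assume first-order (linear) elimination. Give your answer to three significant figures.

Vd(total) = 52 kg × 9.7 L/kg = 504.4 L
CL = 0.693 × Vd / t½ = 0.693 × 504.4 / 62 = 5.638 L/h
D = CL × Css × τ / F = 5.638 × 15 × 4 / 0.47 = 719.7 mg

720 mg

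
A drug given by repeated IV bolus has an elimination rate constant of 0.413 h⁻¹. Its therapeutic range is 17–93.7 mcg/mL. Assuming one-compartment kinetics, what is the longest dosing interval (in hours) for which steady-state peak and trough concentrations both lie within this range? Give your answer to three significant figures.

Between IV bolus doses, concentration decays as C = C₀·e^(−kτ), so C_peak/C_trough = e^(kτ).
τ_max = ln(C_peak/C_trough) / k = ln(93.7/17) / 0.4130 = 1.707 / 0.4130 = 4.133 h

4.13 h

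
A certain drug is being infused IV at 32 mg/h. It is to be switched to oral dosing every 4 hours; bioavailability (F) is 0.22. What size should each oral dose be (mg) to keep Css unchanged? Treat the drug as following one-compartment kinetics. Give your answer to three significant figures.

To maintain the same Css, the systemic dosing rate must be unchanged: F·D/τ = infusion rate.
D = rate × τ / F = 32 × 4 / 0.22 = 581.8 mg

582 mg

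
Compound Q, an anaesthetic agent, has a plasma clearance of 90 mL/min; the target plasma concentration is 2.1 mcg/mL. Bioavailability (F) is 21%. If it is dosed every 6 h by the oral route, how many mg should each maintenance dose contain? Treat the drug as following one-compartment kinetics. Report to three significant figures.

324 mg

CL = 90 mL/min = 90 × 0.06 = 5.400 L/h
D = CL × Css × τ / F = 5.400 × 2.1 × 6 / 0.21 = 324.0 mg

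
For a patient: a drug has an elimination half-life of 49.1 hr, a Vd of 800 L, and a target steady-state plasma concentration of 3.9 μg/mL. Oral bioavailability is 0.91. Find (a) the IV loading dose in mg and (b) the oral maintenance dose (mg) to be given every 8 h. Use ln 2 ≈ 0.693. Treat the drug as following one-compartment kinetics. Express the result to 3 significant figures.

(a) 3120 mg; (b) 387 mg

LD = Vd × C = 800.0 × 3.9 = 3120 mg
CL = 0.693 × Vd / t½ = 0.693 × 800.0 / 49.1 = 11.29 L/h
D = CL × Css × τ / F = 11.29 × 3.9 × 8 / 0.91 = 387.1 mg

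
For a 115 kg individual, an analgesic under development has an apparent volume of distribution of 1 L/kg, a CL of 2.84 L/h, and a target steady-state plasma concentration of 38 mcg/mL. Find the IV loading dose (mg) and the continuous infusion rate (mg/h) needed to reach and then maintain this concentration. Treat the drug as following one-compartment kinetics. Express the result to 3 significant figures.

Vd(total) = 115 kg × 1 L/kg = 115.0 L
Loading: fill Vd to C_target → 115.0 L × 38 mg/L = 4370 mg
Maintenance: replace elimination → rate = CL × Css = 2.840 × 38 = 107.9 mg/h

(a) 4370 mg; (b) 108 mg/h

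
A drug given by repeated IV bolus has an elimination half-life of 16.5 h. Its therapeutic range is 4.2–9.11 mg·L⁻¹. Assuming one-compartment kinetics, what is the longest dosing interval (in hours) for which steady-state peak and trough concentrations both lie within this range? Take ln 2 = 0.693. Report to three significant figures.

k = 0.693 / t½ = 0.693 / 16.5 = 0.04200 h⁻¹
Between IV bolus doses, concentration decays as C = C₀·e^(−kτ), so C_peak/C_trough = e^(kτ).
τ_max = ln(C_peak/C_trough) / k = ln(9.11/4.2) / 0.04200 = 0.7743 / 0.04200 = 18.44 h

18.4 h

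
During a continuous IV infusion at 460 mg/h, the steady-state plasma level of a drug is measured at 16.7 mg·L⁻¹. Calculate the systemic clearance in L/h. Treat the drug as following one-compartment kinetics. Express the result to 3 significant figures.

27.5 L/h

At steady state, infusion rate = CL × Css, so CL = rate / Css.
CL = 460 / 16.7 = 27.54 L/h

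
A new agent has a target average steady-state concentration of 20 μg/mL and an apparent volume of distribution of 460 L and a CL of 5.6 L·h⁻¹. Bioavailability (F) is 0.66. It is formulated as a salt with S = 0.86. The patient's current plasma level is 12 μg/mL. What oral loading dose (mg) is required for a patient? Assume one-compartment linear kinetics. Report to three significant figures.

Loading dose depends on Vd (not clearance): it fills the distribution volume.
Concentration deficit ΔC = 20 − 12 = 8.000 mg/L
LD = Vd × ΔC / F / S = 460.0 × 8.000 / 0.66 / 0.86 = 6483 mg

6480 mg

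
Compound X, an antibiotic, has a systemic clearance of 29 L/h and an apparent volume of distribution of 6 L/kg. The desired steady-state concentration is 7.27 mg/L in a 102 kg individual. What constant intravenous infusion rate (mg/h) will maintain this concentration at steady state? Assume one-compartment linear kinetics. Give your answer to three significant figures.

Maintenance depends on clearance, not Vd — rate in must match rate out.
Infusion rate = CL · Css = 29.00 L/h × 7.27 mg/L = 210.8 mg/h

211 mg/h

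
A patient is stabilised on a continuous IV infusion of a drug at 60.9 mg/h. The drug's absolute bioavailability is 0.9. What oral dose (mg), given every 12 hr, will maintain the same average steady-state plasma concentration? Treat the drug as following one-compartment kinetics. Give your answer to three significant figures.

812 mg

To maintain the same Css, the systemic dosing rate must be unchanged: F·D/τ = infusion rate.
D = rate × τ / F = 60.9 × 12 / 0.9 = 812.0 mg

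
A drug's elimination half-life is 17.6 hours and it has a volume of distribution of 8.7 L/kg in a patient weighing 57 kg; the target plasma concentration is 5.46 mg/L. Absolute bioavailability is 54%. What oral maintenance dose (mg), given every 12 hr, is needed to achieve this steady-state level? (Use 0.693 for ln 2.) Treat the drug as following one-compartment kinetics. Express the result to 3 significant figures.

Vd(total) = 57 kg × 8.7 L/kg = 495.9 L
k = 0.693/17.6 = 0.03938 h⁻¹, so CL = k·Vd = 0.03938 × 495.9 = 19.53 L/h
D = CL × Css × τ / F = 19.53 × 5.46 × 12 / 0.54 = 2370 mg

2370 mg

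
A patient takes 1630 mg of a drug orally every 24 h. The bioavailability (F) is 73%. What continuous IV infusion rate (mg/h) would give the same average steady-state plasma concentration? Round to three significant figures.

Equivalent systemic input: infusion rate = F·D/τ.
Rate = 0.73 × 1630 / 24 = 49.58 mg/h

49.6 mg/h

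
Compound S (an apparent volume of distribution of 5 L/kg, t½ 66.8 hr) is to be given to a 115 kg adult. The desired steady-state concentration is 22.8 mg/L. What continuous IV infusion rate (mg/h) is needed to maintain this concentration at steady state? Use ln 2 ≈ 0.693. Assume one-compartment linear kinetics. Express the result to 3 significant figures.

Vd = 5 L/kg × 115 kg = 575.0 L
CL = 0.693 × Vd / t½ = 0.693 × 575.0 / 66.8 = 5.965 L/h
Infusion rate = CL × Css = 5.965 × 22.8 = 136.0 mg/h

136 mg/h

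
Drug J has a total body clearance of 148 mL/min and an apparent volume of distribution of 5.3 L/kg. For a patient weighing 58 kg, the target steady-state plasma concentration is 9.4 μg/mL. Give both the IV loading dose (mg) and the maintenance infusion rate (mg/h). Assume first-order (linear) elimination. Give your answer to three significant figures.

(a) 2890 mg; (b) 83.5 mg/h

Vd(total) = 58 kg × 5.3 L/kg = 307.4 L
LD = Vd · C_target = 307.4 × 9.4 = 2890 mg
CL = 148 mL/min × 60/1000 = 8.880 L/h
Maintenance infusion rate = CL × Css = 8.880 × 9.4 = 83.47 mg/h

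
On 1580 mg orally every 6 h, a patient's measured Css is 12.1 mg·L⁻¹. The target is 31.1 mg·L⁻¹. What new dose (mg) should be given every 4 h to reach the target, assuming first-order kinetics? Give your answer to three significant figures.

2710 mg

For first-order elimination, Css ∝ F·D/(CL·τ); F and CL are unchanged, so Css ∝ D/τ.
D₂ = D₁ × (Css,target / Css,current) × (τ₂/τ₁) = 1580 × (31.1/12.1) × (4/6) = 2707 mg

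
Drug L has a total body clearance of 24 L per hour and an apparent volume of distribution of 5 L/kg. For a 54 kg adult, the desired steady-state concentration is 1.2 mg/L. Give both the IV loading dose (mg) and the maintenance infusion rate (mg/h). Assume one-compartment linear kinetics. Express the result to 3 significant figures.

Total Vd = 5 × 54 = 270.0 L
LD = Vd · C_target = 270.0 × 1.2 = 324.0 mg
Maintenance infusion rate = CL × Css = 24.00 × 1.2 = 28.80 mg/h

(a) 324 mg; (b) 28.8 mg/h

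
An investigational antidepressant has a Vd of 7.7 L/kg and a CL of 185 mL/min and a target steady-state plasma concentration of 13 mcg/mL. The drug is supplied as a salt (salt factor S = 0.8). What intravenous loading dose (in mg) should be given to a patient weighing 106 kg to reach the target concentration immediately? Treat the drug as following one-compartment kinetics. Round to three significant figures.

Total Vd = 7.7 × 106 = 816.2 L
LD = Vd × C / S = 816.2 × 13.00 / 0.8 = 13260 mg

13300 mg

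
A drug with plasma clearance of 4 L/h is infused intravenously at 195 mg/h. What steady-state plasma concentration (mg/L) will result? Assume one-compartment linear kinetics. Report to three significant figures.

48.8 mg/L

Css = rate / CL = 195 / 4.000 = 48.75 mg/L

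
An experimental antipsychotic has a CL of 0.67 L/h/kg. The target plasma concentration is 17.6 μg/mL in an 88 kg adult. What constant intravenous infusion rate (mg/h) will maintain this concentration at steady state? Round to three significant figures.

1040 mg/h

CL = 0.67 L/h/kg × 88 kg = 58.96 L/h
R₀ = 58.96 × 17.6 = 1038 mg/h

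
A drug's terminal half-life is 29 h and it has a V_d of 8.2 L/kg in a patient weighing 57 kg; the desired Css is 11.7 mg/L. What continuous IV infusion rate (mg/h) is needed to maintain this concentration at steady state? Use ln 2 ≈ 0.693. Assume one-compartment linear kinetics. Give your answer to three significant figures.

Vd(total) = 57 kg × 8.2 L/kg = 467.4 L
CL = ln 2 · Vd / t½ = 0.693 × 467.4 / 29 = 11.17 L/h
Infusion rate = CL × Css = 11.17 × 11.7 = 130.7 mg/h

131 mg/h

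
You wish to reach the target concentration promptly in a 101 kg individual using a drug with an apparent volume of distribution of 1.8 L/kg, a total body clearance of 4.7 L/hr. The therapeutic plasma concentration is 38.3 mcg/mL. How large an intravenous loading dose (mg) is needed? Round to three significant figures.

6960 mg

Vd = 1.8 L/kg × 101 kg = 181.8 L
The loading dose fills Vd to the target concentration; clearance is irrelevant here.
LD = Vd × C = 181.8 × 38.30 = 6963 mg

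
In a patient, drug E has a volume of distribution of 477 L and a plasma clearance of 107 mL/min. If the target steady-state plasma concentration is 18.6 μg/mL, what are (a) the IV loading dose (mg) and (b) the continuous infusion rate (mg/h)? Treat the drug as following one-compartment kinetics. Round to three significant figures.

Loading: fill Vd to C_target → 477.0 L × 18.6 mg/L = 8872 mg
CL = 107 mL/min = 107 × 0.06 = 6.420 L/h
Maintenance: replace elimination → rate = CL × Css = 6.420 × 18.6 = 119.4 mg/h

(a) 8870 mg; (b) 119 mg/h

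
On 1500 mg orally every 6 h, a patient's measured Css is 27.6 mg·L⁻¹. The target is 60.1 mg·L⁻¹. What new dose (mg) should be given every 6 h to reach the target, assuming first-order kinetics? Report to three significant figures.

For first-order elimination, Css ∝ F·D/(CL·τ); F and CL are unchanged, so Css ∝ D/τ.
D₂ = D₁ × (Css,target / Css,current) = 1500 × 60.1/27.6 = 3266 mg

3270 mg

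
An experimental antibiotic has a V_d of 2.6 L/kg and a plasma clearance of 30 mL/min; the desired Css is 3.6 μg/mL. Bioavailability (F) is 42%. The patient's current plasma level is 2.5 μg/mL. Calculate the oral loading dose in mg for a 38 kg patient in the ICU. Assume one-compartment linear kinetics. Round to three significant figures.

259 mg

Vd = 2.6 L/kg × 38 kg = 98.80 L
Loading dose depends on Vd (not clearance): it fills the distribution volume.
Concentration deficit ΔC = 3.6 − 2.5 = 1.100 mg/L
LD = Vd × ΔC / F = 98.80 × 1.100 / 0.42 = 258.8 mg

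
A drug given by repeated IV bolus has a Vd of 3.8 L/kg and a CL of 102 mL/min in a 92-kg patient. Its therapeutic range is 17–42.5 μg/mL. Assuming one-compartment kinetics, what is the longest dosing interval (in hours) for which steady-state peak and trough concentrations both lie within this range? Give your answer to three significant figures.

Vd = 3.8 L/kg × 92 kg = 349.6 L
CL = 102 mL/min × 60/1000 = 6.120 L/h
k = CL / Vd = 6.120 / 349.6 = 0.01751 h⁻¹
Between IV bolus doses, concentration decays as C = C₀·e^(−kτ), so C_peak/C_trough = e^(kτ).
τ_max = ln(C_peak/C_trough) / k = ln(42.5/17) / 0.01751 = 0.9163 / 0.01751 = 52.33 h

52.3 h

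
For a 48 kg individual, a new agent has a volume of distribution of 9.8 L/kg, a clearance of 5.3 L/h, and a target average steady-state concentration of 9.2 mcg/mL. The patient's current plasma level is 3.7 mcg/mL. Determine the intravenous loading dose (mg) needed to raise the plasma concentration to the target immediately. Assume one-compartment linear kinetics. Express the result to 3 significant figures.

Total Vd = 9.8 × 48 = 470.4 L
The loading dose fills Vd to the target concentration; clearance is irrelevant here.
Concentration deficit ΔC = 9.2 − 3.7 = 5.500 mg/L
LD = Vd × ΔC = 470.4 × 5.500 = 2587 mg

2590 mg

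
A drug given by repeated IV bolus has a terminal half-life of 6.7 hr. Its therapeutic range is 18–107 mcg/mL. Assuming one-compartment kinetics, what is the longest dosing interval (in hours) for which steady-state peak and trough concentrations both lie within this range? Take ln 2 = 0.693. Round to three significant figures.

k = 0.693 / t½ = 0.693 / 6.7 = 0.1034 h⁻¹
Between IV bolus doses, concentration decays as C = C₀·e^(−kτ), so C_peak/C_trough = e^(kτ).
τ_max = ln(C_peak/C_trough) / k = ln(107/18) / 0.1034 = 1.782 / 0.1034 = 17.23 h

17.2 h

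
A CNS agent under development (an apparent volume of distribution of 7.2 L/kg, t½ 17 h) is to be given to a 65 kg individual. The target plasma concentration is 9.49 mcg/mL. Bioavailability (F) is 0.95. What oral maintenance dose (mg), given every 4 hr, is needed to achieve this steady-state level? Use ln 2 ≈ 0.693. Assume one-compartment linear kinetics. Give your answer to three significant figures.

762 mg

Vd(total) = 65 kg × 7.2 L/kg = 468.0 L
k = 0.693/17 = 0.04076 h⁻¹, so CL = k·Vd = 0.04076 × 468.0 = 19.08 L/h
D = CL × Css × τ / F = 19.08 × 9.49 × 4 / 0.95 = 762.4 mg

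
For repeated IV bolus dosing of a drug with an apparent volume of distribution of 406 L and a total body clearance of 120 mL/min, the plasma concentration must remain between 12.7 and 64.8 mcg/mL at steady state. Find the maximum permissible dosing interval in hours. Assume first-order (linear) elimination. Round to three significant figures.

Convert clearance: 120 mL/min × 60 min/h ÷ 1000 mL/L = 7.200 L/h
k = CL / Vd = 7.200 / 406.0 = 0.01773 h⁻¹
Between IV bolus doses, concentration decays as C = C₀·e^(−kτ), so C_peak/C_trough = e^(kτ).
τ_max = ln(C_peak/C_trough) / k = ln(64.8/12.7) / 0.01773 = 1.630 / 0.01773 = 91.93 h

91.9 h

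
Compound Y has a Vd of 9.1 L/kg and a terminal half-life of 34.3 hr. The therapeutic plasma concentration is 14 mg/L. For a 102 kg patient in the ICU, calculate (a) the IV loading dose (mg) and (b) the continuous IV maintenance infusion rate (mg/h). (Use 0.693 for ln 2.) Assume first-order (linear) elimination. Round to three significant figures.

Vd(total) = 102 kg × 9.1 L/kg = 928.2 L
LD = Vd × C = 928.2 × 14 = 12990 mg
CL = 0.693 × Vd / t½ = 0.693 × 928.2 / 34.3 = 18.75 L/h
Infusion rate = CL × Css = 18.75 × 14 = 262.5 mg/h

(a) 13000 mg; (b) 263 mg/h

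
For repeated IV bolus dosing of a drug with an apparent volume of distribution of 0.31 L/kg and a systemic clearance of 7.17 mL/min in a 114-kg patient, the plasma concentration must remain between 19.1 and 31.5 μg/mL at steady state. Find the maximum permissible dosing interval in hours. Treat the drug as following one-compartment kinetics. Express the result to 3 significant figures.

41.1 h

Vd = 0.31 L/kg × 114 kg = 35.34 L
CL = 7.17 mL/min × 60/1000 = 0.4302 L/h
k = CL / Vd = 0.4302 / 35.34 = 0.01217 h⁻¹
Between IV bolus doses, concentration decays as C = C₀·e^(−kτ), so C_peak/C_trough = e^(kτ).
τ_max = ln(C_peak/C_trough) / k = ln(31.5/19.1) / 0.01217 = 0.5003 / 0.01217 = 41.11 h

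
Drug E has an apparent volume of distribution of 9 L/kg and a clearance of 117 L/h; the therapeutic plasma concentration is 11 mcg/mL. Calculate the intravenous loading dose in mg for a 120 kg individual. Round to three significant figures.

Vd(total) = 120 kg × 9 L/kg = 1080 L
Loading dose depends on Vd (not clearance): it fills the distribution volume.
LD = Vd × C = 1080 × 11.00 = 11880 mg

11900 mg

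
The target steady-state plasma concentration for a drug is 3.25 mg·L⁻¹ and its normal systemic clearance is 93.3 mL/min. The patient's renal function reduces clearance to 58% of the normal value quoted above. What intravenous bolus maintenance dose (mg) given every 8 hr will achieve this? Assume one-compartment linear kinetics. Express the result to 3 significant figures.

84.4 mg

CL = 93.3 mL/min = 93.3 × 0.06 = 5.598 L/h
Patient clearance = 0.58 × 5.598 = 3.247 L/h
D = CL × Css × τ = 3.247 × 3.25 × 8 = 84.42 mg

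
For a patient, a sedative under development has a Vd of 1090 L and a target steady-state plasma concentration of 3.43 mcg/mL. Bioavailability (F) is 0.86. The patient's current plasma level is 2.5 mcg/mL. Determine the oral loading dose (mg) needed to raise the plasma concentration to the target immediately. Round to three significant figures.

1180 mg

Concentration deficit ΔC = 3.43 − 2.5 = 0.9300 mg/L
LD = Vd × ΔC / F = 1090 × 0.9300 / 0.86 = 1179 mg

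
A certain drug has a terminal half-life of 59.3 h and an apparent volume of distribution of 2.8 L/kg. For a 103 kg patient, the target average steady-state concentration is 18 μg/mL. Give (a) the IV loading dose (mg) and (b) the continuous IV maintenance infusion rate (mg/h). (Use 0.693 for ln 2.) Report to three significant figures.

Vd = 2.8 L/kg × 103 kg = 288.4 L
LD = Vd × C = 288.4 × 18 = 5191 mg
CL = 0.693 × Vd / t½ = 0.693 × 288.4 / 59.3 = 3.370 L/h
Infusion rate = CL × Css = 3.370 × 18 = 60.66 mg/h

(a) 5190 mg; (b) 60.7 mg/h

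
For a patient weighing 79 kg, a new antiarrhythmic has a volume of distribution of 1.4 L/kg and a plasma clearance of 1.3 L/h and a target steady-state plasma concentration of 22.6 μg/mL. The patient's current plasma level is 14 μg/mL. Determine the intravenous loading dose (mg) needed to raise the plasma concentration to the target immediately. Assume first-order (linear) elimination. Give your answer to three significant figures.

Total Vd = 1.4 × 79 = 110.6 L
Concentration deficit ΔC = 22.6 − 14 = 8.600 mg/L
LD = Vd × ΔC = 110.6 × 8.600 = 951.2 mg

951 mg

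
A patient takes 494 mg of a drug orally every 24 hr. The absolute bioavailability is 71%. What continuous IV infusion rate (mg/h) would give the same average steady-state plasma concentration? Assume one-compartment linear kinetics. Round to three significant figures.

14.6 mg/h

Equivalent systemic input: infusion rate = F·D/τ.
Rate = 0.71 × 494 / 24 = 14.61 mg/h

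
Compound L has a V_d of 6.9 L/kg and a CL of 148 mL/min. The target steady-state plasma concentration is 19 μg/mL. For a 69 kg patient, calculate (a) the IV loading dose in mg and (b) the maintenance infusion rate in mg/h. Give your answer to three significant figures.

Vd = 6.9 L/kg × 69 kg = 476.1 L
Loading: fill Vd to C_target → 476.1 L × 19 mg/L = 9046 mg
CL = 148 mL/min × 60/1000 = 8.880 L/h
Infusion rate = 8.880 L/h × 19 mg/L = 168.7 mg/h

(a) 9050 mg; (b) 169 mg/h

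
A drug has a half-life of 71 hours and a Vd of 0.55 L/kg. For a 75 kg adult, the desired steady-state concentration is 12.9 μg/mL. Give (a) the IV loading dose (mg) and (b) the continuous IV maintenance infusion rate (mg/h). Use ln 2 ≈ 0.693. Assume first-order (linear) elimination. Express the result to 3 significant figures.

Vd(total) = 75 kg × 0.55 L/kg = 41.25 L
LD = Vd × C = 41.25 × 12.9 = 532.1 mg
CL = 0.693 × Vd / t½ = 0.693 × 41.25 / 71 = 0.4026 L/h
Infusion rate = CL × Css = 0.4026 × 12.9 = 5.194 mg/h

(a) 532 mg; (b) 5.19 mg/h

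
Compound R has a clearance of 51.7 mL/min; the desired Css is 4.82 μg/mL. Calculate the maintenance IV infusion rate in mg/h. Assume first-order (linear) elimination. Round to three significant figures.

CL = 51.7 mL/min × 60/1000 = 3.102 L/h
At steady state, infusion rate equals elimination rate: rate in = CL × Css.
Infusion rate = CL · Css = 3.102 L/h × 4.82 mg/L = 14.95 mg/h

15.0 mg/h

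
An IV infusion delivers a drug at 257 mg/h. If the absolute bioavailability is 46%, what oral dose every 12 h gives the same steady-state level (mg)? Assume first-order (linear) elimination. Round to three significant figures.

To maintain the same Css, the systemic dosing rate must be unchanged: F·D/τ = infusion rate.
D = rate × τ / F = 257 × 12 / 0.46 = 6704 mg

6700 mg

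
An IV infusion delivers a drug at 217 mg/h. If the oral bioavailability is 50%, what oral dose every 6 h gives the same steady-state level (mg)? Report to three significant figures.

To maintain the same Css, the systemic dosing rate must be unchanged: F·D/τ = infusion rate.
D = rate × τ / F = 217 × 6 / 0.5 = 2604 mg

2600 mg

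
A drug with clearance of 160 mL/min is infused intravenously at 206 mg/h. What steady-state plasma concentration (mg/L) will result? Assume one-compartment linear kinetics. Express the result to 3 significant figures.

CL = 160 mL/min = 160 × 0.06 = 9.600 L/h
Css = rate / CL = 206 / 9.600 = 21.46 mg/L

21.5 mg/L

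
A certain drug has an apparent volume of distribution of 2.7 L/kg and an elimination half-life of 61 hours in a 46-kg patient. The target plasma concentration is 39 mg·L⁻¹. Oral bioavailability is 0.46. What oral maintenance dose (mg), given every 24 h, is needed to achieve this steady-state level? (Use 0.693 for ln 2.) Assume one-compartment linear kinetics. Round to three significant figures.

Vd = 2.7 L/kg × 46 kg = 124.2 L
CL = ln 2 · Vd / t½ = 0.693 × 124.2 / 61 = 1.411 L/h
D = CL × Css × τ / F = 1.411 × 39 × 24 / 0.46 = 2871 mg

2870 mg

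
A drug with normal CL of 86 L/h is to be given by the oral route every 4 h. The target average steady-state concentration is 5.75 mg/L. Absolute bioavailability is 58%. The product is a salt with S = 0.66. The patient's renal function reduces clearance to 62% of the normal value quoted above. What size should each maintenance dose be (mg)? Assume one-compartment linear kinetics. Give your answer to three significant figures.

3200 mg

Patient clearance = 0.62 × 86.00 = 53.32 L/h
At steady state, dose per interval replaces the amount cleared in that interval: F·S·D/τ = CL·Css.
D = CL × Css × τ / F / S = 53.32 × 5.75 × 4 / 0.58 / 0.66 = 3204 mg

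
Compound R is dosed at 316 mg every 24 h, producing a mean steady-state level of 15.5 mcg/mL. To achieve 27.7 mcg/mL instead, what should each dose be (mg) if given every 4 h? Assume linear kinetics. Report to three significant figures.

94.1 mg

With linear kinetics, Css is proportional to dose rate (D/τ) at fixed clearance.
D₂ = D₁ × (Css,target / Css,current) × (τ₂/τ₁) = 316 × (27.7/15.5) × (4/24) = 94.12 mg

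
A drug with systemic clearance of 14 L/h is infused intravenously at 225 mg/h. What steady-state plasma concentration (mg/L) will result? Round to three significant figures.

16.1 mg/L

Css = rate / CL = 225 / 14.00 = 16.07 mg/L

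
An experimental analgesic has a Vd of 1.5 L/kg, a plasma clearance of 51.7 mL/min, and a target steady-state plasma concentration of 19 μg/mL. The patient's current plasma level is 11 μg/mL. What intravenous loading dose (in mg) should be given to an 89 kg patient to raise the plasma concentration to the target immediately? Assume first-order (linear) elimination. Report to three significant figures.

1070 mg

Vd(total) = 89 kg × 1.5 L/kg = 133.5 L
Concentration deficit ΔC = 19 − 11 = 8.000 mg/L
LD = Vd × ΔC = 133.5 × 8.000 = 1068 mg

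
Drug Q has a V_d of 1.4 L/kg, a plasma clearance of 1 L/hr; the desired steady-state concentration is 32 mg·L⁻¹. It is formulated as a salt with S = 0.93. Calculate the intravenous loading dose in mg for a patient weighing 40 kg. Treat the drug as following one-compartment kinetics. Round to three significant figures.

Total Vd = 1.4 × 40 = 56.00 L
LD = Vd × C / S = 56.00 × 32.00 / 0.93 = 1927 mg

1930 mg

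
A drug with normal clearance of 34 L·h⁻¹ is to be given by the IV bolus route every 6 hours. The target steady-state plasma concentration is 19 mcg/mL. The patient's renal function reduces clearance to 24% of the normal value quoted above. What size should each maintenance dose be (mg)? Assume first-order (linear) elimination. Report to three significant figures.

930 mg

Patient clearance = 0.24 × 34.00 = 8.160 L/h
D = CL × Css × τ = 8.160 × 19 × 6 = 930.2 mg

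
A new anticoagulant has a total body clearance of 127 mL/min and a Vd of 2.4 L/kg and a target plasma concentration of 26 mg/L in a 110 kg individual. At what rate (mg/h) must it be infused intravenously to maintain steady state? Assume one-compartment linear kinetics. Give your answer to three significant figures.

198 mg/h

Convert clearance: 127 mL/min × 60 min/h ÷ 1000 mL/L = 7.620 L/h
R₀ = 7.620 × 26 = 198.1 mg/h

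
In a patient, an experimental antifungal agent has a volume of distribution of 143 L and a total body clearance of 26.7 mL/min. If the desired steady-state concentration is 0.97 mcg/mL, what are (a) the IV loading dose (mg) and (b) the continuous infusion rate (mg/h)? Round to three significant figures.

Loading: fill Vd to C_target → 143.0 L × 0.97 mg/L = 138.7 mg
CL = 26.7 mL/min = 26.7 × 0.06 = 1.602 L/h
Maintenance infusion rate = CL × Css = 1.602 × 0.97 = 1.554 mg/h

(a) 139 mg; (b) 1.55 mg/h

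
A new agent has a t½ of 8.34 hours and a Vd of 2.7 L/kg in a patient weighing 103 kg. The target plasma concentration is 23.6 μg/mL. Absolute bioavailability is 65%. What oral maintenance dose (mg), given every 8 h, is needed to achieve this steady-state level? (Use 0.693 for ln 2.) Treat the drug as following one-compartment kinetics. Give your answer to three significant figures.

6710 mg

Total Vd = 2.7 × 103 = 278.1 L
CL = ln 2 · Vd / t½ = 0.693 × 278.1 / 8.34 = 23.11 L/h
D = CL × Css × τ / F = 23.11 × 23.6 × 8 / 0.65 = 6713 mg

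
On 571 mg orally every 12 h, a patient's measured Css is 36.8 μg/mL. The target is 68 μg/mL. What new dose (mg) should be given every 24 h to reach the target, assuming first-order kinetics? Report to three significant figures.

2110 mg

With linear kinetics, Css is proportional to dose rate (D/τ) at fixed clearance.
D₂ = D₁ × (Css,target / Css,current) × (τ₂/τ₁) = 571 × (68/36.8) × (24/12) = 2110 mg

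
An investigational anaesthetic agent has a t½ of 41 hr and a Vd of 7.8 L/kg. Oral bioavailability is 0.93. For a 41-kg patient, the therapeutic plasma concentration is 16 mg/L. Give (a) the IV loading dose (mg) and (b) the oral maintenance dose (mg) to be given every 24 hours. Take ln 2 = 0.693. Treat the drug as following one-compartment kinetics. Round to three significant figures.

(a) 5120 mg; (b) 2230 mg

Vd(total) = 41 kg × 7.8 L/kg = 319.8 L
LD = Vd × C = 319.8 × 16 = 5117 mg
CL = 0.693 × Vd / t½ = 0.693 × 319.8 / 41 = 5.405 L/h
D = CL × Css × τ / F = 5.405 × 16 × 24 / 0.93 = 2232 mg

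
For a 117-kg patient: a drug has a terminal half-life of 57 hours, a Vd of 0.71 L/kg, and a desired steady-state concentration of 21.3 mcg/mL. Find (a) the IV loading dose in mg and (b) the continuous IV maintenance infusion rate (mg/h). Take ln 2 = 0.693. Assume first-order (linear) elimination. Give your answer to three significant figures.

Vd(total) = 117 kg × 0.71 L/kg = 83.07 L
LD = Vd × C = 83.07 × 21.3 = 1769 mg
CL = 0.693 × Vd / t½ = 0.693 × 83.07 / 57 = 1.010 L/h
Infusion rate = CL × Css = 1.010 × 21.3 = 21.51 mg/h

(a) 1770 mg; (b) 21.5 mg/h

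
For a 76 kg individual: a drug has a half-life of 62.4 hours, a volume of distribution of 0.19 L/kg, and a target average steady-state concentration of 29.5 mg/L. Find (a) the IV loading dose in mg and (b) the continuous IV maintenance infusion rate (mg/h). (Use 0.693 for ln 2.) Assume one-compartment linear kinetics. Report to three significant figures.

(a) 426 mg; (b) 4.73 mg/h

Vd(total) = 76 kg × 0.19 L/kg = 14.44 L
LD = Vd × C = 14.44 × 29.5 = 426.0 mg
CL = 0.693 × Vd / t½ = 0.693 × 14.44 / 62.4 = 0.1604 L/h
Infusion rate = CL × Css = 0.1604 × 29.5 = 4.732 mg/h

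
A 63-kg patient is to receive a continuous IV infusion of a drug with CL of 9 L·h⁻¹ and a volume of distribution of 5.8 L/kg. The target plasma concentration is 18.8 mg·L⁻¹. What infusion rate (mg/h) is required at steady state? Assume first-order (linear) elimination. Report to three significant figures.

R₀ = 9.000 × 18.8 = 169.2 mg/h

169 mg/h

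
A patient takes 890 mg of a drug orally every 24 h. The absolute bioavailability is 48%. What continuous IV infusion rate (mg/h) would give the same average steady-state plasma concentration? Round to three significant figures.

Equivalent systemic input: infusion rate = F·D/τ.
Rate = 0.48 × 890 / 24 = 17.80 mg/h

17.8 mg/h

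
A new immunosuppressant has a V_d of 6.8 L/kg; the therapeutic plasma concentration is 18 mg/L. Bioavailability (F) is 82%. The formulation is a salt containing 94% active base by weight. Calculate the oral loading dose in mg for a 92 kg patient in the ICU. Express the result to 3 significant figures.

Total Vd = 6.8 × 92 = 625.6 L
LD = Vd × C / F / S = 625.6 × 18.00 / 0.82 / 0.94 = 14610 mg

14600 mg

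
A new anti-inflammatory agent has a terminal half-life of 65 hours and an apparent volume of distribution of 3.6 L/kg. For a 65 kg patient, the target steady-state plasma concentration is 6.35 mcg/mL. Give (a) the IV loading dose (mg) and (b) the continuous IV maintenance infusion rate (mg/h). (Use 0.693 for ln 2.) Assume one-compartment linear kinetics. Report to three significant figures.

Vd = 3.6 L/kg × 65 kg = 234.0 L
LD = Vd × C = 234.0 × 6.35 = 1486 mg
CL = 0.693 × Vd / t½ = 0.693 × 234.0 / 65 = 2.495 L/h
Infusion rate = CL × Css = 2.495 × 6.35 = 15.84 mg/h

(a) 1490 mg; (b) 15.8 mg/h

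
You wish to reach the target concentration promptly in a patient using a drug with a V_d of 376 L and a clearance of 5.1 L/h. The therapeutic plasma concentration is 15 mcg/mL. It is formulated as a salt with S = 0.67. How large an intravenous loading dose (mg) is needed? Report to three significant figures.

8420 mg

LD is governed by Vd — clearance does not enter the loading-dose calculation.
LD = Vd × C / S = 376.0 × 15.00 / 0.67 = 8418 mg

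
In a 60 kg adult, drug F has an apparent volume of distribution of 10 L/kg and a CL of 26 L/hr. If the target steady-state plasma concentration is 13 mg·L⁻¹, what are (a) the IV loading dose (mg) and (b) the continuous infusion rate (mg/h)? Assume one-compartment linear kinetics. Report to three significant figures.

(a) 7800 mg; (b) 338 mg/h

Vd = 10 L/kg × 60 kg = 600.0 L
Loading dose = Vd × C = 600.0 × 13 = 7800 mg
Infusion rate = 26.00 L/h × 13 mg/L = 338.0 mg/h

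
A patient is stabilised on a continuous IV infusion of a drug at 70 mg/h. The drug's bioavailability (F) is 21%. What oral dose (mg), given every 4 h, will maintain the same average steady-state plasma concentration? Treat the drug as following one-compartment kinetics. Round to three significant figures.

1330 mg

To maintain the same Css, the systemic dosing rate must be unchanged: F·D/τ = infusion rate.
D = rate × τ / F = 70 × 4 / 0.21 = 1333 mg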